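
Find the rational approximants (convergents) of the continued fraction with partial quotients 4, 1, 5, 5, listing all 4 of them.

Using the convergent recurrence p_i = a_i*p_{i-1} + p_{i-2}, q_i = a_i*q_{i-1} + q_{i-2} with p_{-2}=0, p_{-1}=1, q_{-2}=1, q_{-1}=0:
  i=0: a_0=4, p_0 = 4*1 + 0 = 4, q_0 = 4*0 + 1 = 1.
  i=1: a_1=1, p_1 = 1*4 + 1 = 5, q_1 = 1*1 + 0 = 1.
  i=2: a_2=5, p_2 = 5*5 + 4 = 29, q_2 = 5*1 + 1 = 6.
  i=3: a_3=5, p_3 = 5*29 + 5 = 150, q_3 = 5*6 + 1 = 31.

4/1, 5/1, 29/6, 150/31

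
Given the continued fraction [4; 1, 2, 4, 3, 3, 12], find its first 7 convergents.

4/1, 5/1, 14/3, 61/13, 197/42, 652/139, 8021/1710

Using the convergent recurrence p_i = a_i*p_{i-1} + p_{i-2}, q_i = a_i*q_{i-1} + q_{i-2} with p_{-2}=0, p_{-1}=1, q_{-2}=1, q_{-1}=0:
  i=0: a_0=4, p_0 = 4*1 + 0 = 4, q_0 = 4*0 + 1 = 1.
  i=1: a_1=1, p_1 = 1*4 + 1 = 5, q_1 = 1*1 + 0 = 1.
  i=2: a_2=2, p_2 = 2*5 + 4 = 14, q_2 = 2*1 + 1 = 3.
  i=3: a_3=4, p_3 = 4*14 + 5 = 61, q_3 = 4*3 + 1 = 13.
  i=4: a_4=3, p_4 = 3*61 + 14 = 197, q_4 = 3*13 + 3 = 42.
  i=5: a_5=3, p_5 = 3*197 + 61 = 652, q_5 = 3*42 + 13 = 139.
  i=6: a_6=12, p_6 = 12*652 + 197 = 8021, q_6 = 12*139 + 42 = 1710.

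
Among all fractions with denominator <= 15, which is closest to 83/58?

10/7

Expand x = 83/58 as a continued fraction with the Euclidean algorithm:
  83 = 1*58 + 25, so a_0 = 1.
  58 = 2*25 + 8, so a_1 = 2.
  25 = 3*8 + 1, so a_2 = 3.
  8 = 8*1 + 0, so a_3 = 8.
so x = [1; 2, 3, 8].
Convergents (p_i = a_i*p_{i-1} + p_{i-2}, q_i = a_i*q_{i-1} + q_{i-2} with p_{-2}=0, p_{-1}=1, q_{-2}=1, q_{-1}=0), until the denominator exceeds 15:
  i=0: a_0=1, p_0 = 1*1 + 0 = 1, q_0 = 1*0 + 1 = 1.
  i=1: a_1=2, p_1 = 2*1 + 1 = 3, q_1 = 2*1 + 0 = 2.
  i=2: a_2=3, p_2 = 3*3 + 1 = 10, q_2 = 3*2 + 1 = 7.
  i=3: a_3=8, p_3 = 8*10 + 3 = 83, q_3 = 8*7 + 2 = 58.
q_3 = 58 > 15, so the last convergent with denominator <= 15 is p_2/q_2 = 10/7.
The closest fraction with denominator <= 15 is either p_2/q_2 or the intermediate fraction (k*p_2 + p_1)/(k*q_2 + q_1) with the largest k >= 1 whose denominator stays <= 15; these approach x as k grows, and every other convergent or intermediate fraction in range is farther away.
Largest k: floor((15 - q_1)/q_2) = floor((15 - 2)/7) = 1.
That gives (1*10 + 3)/(1*7 + 2) = 13/9.
Compare the errors: |x - 10/7| = |83*7 - 10*58|/(58*7) = 1/406, and |x - 13/9| = |83*9 - 13*58|/(58*9) = 7/522.
Cross-multiplying, 1*522 = 522 < 2842 = 7*406, so 1/406 is smaller: the convergent 10/7 is closer to x than 13/9.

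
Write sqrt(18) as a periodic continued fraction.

[4; (4, 8)]

Write x_i = (sqrt(18) + m_i)/d_i with (m_0, d_0) = (0, 1). a_0 = floor(sqrt(18)) = 4, since 4^2 = 16 <= 18 < 25 = 5^2.
Iterate m_{i+1} = d_i*a_i - m_i, d_{i+1} = (18 - m_{i+1}^2)/d_i, a_{i+1} = floor((a_0 + m_{i+1})/d_{i+1}):
  m_1 = 1*4 - 0 = 4, d_1 = (18 - 4^2)/1 = 2/1 = 2, a_1 = floor((4 + 4)/2) = 4.
  m_2 = 2*4 - 4 = 4, d_2 = (18 - 4^2)/2 = 2/2 = 1, a_2 = floor((4 + 4)/1) = 8.
  m_3 = 1*8 - 4 = 4, d_3 = (18 - 4^2)/1 = 2/1 = 2: (m_3, d_3) = (m_1, d_1) = (4, 2), so from here the quotients repeat a_1, a_2; the period length is 2.
Hence the expansion of sqrt(18) is a_0 = 4 followed by the repeating block 4, 8 (period 2).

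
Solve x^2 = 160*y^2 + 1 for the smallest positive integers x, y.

First expand sqrt(160) as a continued fraction. With x_i = (sqrt(160) + m_i)/d_i and (m_0, d_0) = (0, 1): a_0 = floor(sqrt(160)) = 12, since 12^2 = 144 <= 160 < 169 = 13^2.
Iterate m_{i+1} = d_i*a_i - m_i, d_{i+1} = (160 - m_{i+1}^2)/d_i, a_{i+1} = floor((a_0 + m_{i+1})/d_{i+1}):
  m_1 = 1*12 - 0 = 12, d_1 = (160 - 12^2)/1 = 16/1 = 16, a_1 = floor((12 + 12)/16) = 1.
  m_2 = 16*1 - 12 = 4, d_2 = (160 - 4^2)/16 = 144/16 = 9, a_2 = floor((12 + 4)/9) = 1.
  m_3 = 9*1 - 4 = 5, d_3 = (160 - 5^2)/9 = 135/9 = 15, a_3 = floor((12 + 5)/15) = 1.
  m_4 = 15*1 - 5 = 10, d_4 = (160 - 10^2)/15 = 60/15 = 4, a_4 = floor((12 + 10)/4) = 5.
  m_5 = 4*5 - 10 = 10, d_5 = (160 - 10^2)/4 = 60/4 = 15, a_5 = floor((12 + 10)/15) = 1.
  m_6 = 15*1 - 10 = 5, d_6 = (160 - 5^2)/15 = 135/15 = 9, a_6 = floor((12 + 5)/9) = 1.
  m_7 = 9*1 - 5 = 4, d_7 = (160 - 4^2)/9 = 144/9 = 16, a_7 = floor((12 + 4)/16) = 1.
  m_8 = 16*1 - 4 = 12, d_8 = (160 - 12^2)/16 = 16/16 = 1, a_8 = floor((12 + 12)/1) = 24.
  m_9 = 1*24 - 12 = 12, d_9 = (160 - 12^2)/1 = 16/1 = 16: (m_9, d_9) = (m_1, d_1) = (12, 16), so from here the quotients repeat a_1, ..., a_8; the period length is 8.
So sqrt(160) = [12; (1, 1, 1, 5, 1, 1, 1, 24)] with period length k = 8.
k is even, so the fundamental solution of x^2 - 160y^2 = 1 is (p_{k-1}, q_{k-1}) = (p_7, q_7); compute convergents through index 7.
Convergents (p_i = a_i*p_{i-1} + p_{i-2}, q_i = a_i*q_{i-1} + q_{i-2} with p_{-2}=0, p_{-1}=1, q_{-2}=1, q_{-1}=0):
  i=0: a_0=12, p_0 = 12*1 + 0 = 12, q_0 = 12*0 + 1 = 1.
  i=1: a_1=1, p_1 = 1*12 + 1 = 13, q_1 = 1*1 + 0 = 1.
  i=2: a_2=1, p_2 = 1*13 + 12 = 25, q_2 = 1*1 + 1 = 2.
  i=3: a_3=1, p_3 = 1*25 + 13 = 38, q_3 = 1*2 + 1 = 3.
  i=4: a_4=5, p_4 = 5*38 + 25 = 215, q_4 = 5*3 + 2 = 17.
  i=5: a_5=1, p_5 = 1*215 + 38 = 253, q_5 = 1*17 + 3 = 20.
  i=6: a_6=1, p_6 = 1*253 + 215 = 468, q_6 = 1*20 + 17 = 37.
  i=7: a_7=1, p_7 = 1*468 + 253 = 721, q_7 = 1*37 + 20 = 57.
Check: 721^2 - 160*57^2 = 519841 - 519840 = 1, so (x, y) = (721, 57) solves the equation, and by the theorem it is the least positive solution.

(x, y) = (721, 57)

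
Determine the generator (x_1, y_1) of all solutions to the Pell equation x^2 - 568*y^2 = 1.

First expand sqrt(568) as a continued fraction. With x_i = (sqrt(568) + m_i)/d_i and (m_0, d_0) = (0, 1): a_0 = floor(sqrt(568)) = 23, since 23^2 = 529 <= 568 < 576 = 24^2.
Iterate m_{i+1} = d_i*a_i - m_i, d_{i+1} = (568 - m_{i+1}^2)/d_i, a_{i+1} = floor((a_0 + m_{i+1})/d_{i+1}):
  m_1 = 1*23 - 0 = 23, d_1 = (568 - 23^2)/1 = 39/1 = 39, a_1 = floor((23 + 23)/39) = 1.
  m_2 = 39*1 - 23 = 16, d_2 = (568 - 16^2)/39 = 312/39 = 8, a_2 = floor((23 + 16)/8) = 4.
  m_3 = 8*4 - 16 = 16, d_3 = (568 - 16^2)/8 = 312/8 = 39, a_3 = floor((23 + 16)/39) = 1.
  m_4 = 39*1 - 16 = 23, d_4 = (568 - 23^2)/39 = 39/39 = 1, a_4 = floor((23 + 23)/1) = 46.
  m_5 = 1*46 - 23 = 23, d_5 = (568 - 23^2)/1 = 39/1 = 39: (m_5, d_5) = (m_1, d_1) = (23, 39), so from here the quotients repeat a_1, ..., a_4; the period length is 4.
So sqrt(568) = [23; (1, 4, 1, 46)] with period length k = 4.
k is even, so the fundamental solution of x^2 - 568y^2 = 1 is (p_{k-1}, q_{k-1}) = (p_3, q_3); compute convergents through index 3.
Convergents (p_i = a_i*p_{i-1} + p_{i-2}, q_i = a_i*q_{i-1} + q_{i-2} with p_{-2}=0, p_{-1}=1, q_{-2}=1, q_{-1}=0):
  i=0: a_0=23, p_0 = 23*1 + 0 = 23, q_0 = 23*0 + 1 = 1.
  i=1: a_1=1, p_1 = 1*23 + 1 = 24, q_1 = 1*1 + 0 = 1.
  i=2: a_2=4, p_2 = 4*24 + 23 = 119, q_2 = 4*1 + 1 = 5.
  i=3: a_3=1, p_3 = 1*119 + 24 = 143, q_3 = 1*5 + 1 = 6.
Check: 143^2 - 568*6^2 = 20449 - 20448 = 1, so (x, y) = (143, 6) solves the equation, and by the theorem it is the least positive solution.

(x, y) = (143, 6)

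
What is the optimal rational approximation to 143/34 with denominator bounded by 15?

21/5

Expand x = 143/34 as a continued fraction with the Euclidean algorithm:
  143 = 4*34 + 7, so a_0 = 4.
  34 = 4*7 + 6, so a_1 = 4.
  7 = 1*6 + 1, so a_2 = 1.
  6 = 6*1 + 0, so a_3 = 6.
so x = [4; 4, 1, 6].
Convergents (p_i = a_i*p_{i-1} + p_{i-2}, q_i = a_i*q_{i-1} + q_{i-2} with p_{-2}=0, p_{-1}=1, q_{-2}=1, q_{-1}=0), until the denominator exceeds 15:
  i=0: a_0=4, p_0 = 4*1 + 0 = 4, q_0 = 4*0 + 1 = 1.
  i=1: a_1=4, p_1 = 4*4 + 1 = 17, q_1 = 4*1 + 0 = 4.
  i=2: a_2=1, p_2 = 1*17 + 4 = 21, q_2 = 1*4 + 1 = 5.
  i=3: a_3=6, p_3 = 6*21 + 17 = 143, q_3 = 6*5 + 4 = 34.
q_3 = 34 > 15, so the last convergent with denominator <= 15 is p_2/q_2 = 21/5.
The closest fraction with denominator <= 15 is either p_2/q_2 or the intermediate fraction (k*p_2 + p_1)/(k*q_2 + q_1) with the largest k >= 1 whose denominator stays <= 15; these approach x as k grows, and every other convergent or intermediate fraction in range is farther away.
Largest k: floor((15 - q_1)/q_2) = floor((15 - 4)/5) = 2.
That gives (2*21 + 17)/(2*5 + 4) = 59/14.
Compare the errors: |x - 21/5| = |143*5 - 21*34|/(34*5) = 1/170, and |x - 59/14| = |143*14 - 59*34|/(34*14) = 4/476.
Cross-multiplying, 1*476 = 476 < 680 = 4*170, so 1/170 is smaller: the convergent 21/5 is closer to x than 59/14.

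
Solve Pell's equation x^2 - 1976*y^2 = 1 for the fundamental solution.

First expand sqrt(1976) as a continued fraction. With x_i = (sqrt(1976) + m_i)/d_i and (m_0, d_0) = (0, 1): a_0 = floor(sqrt(1976)) = 44, since 44^2 = 1936 <= 1976 < 2025 = 45^2.
Iterate m_{i+1} = d_i*a_i - m_i, d_{i+1} = (1976 - m_{i+1}^2)/d_i, a_{i+1} = floor((a_0 + m_{i+1})/d_{i+1}):
  m_1 = 1*44 - 0 = 44, d_1 = (1976 - 44^2)/1 = 40/1 = 40, a_1 = floor((44 + 44)/40) = 2.
  m_2 = 40*2 - 44 = 36, d_2 = (1976 - 36^2)/40 = 680/40 = 17, a_2 = floor((44 + 36)/17) = 4.
  m_3 = 17*4 - 36 = 32, d_3 = (1976 - 32^2)/17 = 952/17 = 56, a_3 = floor((44 + 32)/56) = 1.
  m_4 = 56*1 - 32 = 24, d_4 = (1976 - 24^2)/56 = 1400/56 = 25, a_4 = floor((44 + 24)/25) = 2.
  m_5 = 25*2 - 24 = 26, d_5 = (1976 - 26^2)/25 = 1300/25 = 52, a_5 = floor((44 + 26)/52) = 1.
  m_6 = 52*1 - 26 = 26, d_6 = (1976 - 26^2)/52 = 1300/52 = 25, a_6 = floor((44 + 26)/25) = 2.
  m_7 = 25*2 - 26 = 24, d_7 = (1976 - 24^2)/25 = 1400/25 = 56, a_7 = floor((44 + 24)/56) = 1.
  m_8 = 56*1 - 24 = 32, d_8 = (1976 - 32^2)/56 = 952/56 = 17, a_8 = floor((44 + 32)/17) = 4.
  m_9 = 17*4 - 32 = 36, d_9 = (1976 - 36^2)/17 = 680/17 = 40, a_9 = floor((44 + 36)/40) = 2.
  m_10 = 40*2 - 36 = 44, d_10 = (1976 - 44^2)/40 = 40/40 = 1, a_10 = floor((44 + 44)/1) = 88.
  m_11 = 1*88 - 44 = 44, d_11 = (1976 - 44^2)/1 = 40/1 = 40: (m_11, d_11) = (m_1, d_1) = (44, 40), so from here the quotients repeat a_1, ..., a_10; the period length is 10.
So sqrt(1976) = [44; (2, 4, 1, 2, 1, 2, 1, 4, 2, 88)] with period length k = 10.
k is even, so the fundamental solution of x^2 - 1976y^2 = 1 is (p_{k-1}, q_{k-1}) = (p_9, q_9); compute convergents through index 9.
Convergents (p_i = a_i*p_{i-1} + p_{i-2}, q_i = a_i*q_{i-1} + q_{i-2} with p_{-2}=0, p_{-1}=1, q_{-2}=1, q_{-1}=0):
  i=0: a_0=44, p_0 = 44*1 + 0 = 44, q_0 = 44*0 + 1 = 1.
  i=1: a_1=2, p_1 = 2*44 + 1 = 89, q_1 = 2*1 + 0 = 2.
  i=2: a_2=4, p_2 = 4*89 + 44 = 400, q_2 = 4*2 + 1 = 9.
  i=3: a_3=1, p_3 = 1*400 + 89 = 489, q_3 = 1*9 + 2 = 11.
  i=4: a_4=2, p_4 = 2*489 + 400 = 1378, q_4 = 2*11 + 9 = 31.
  i=5: a_5=1, p_5 = 1*1378 + 489 = 1867, q_5 = 1*31 + 11 = 42.
  i=6: a_6=2, p_6 = 2*1867 + 1378 = 5112, q_6 = 2*42 + 31 = 115.
  i=7: a_7=1, p_7 = 1*5112 + 1867 = 6979, q_7 = 1*115 + 42 = 157.
  i=8: a_8=4, p_8 = 4*6979 + 5112 = 33028, q_8 = 4*157 + 115 = 743.
  i=9: a_9=2, p_9 = 2*33028 + 6979 = 73035, q_9 = 2*743 + 157 = 1643.
Check: 73035^2 - 1976*1643^2 = 5334111225 - 5334111224 = 1, so (x, y) = (73035, 1643) solves the equation, and by the theorem it is the least positive solution.

(x, y) = (73035, 1643)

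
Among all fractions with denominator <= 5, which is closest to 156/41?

Expand x = 156/41 as a continued fraction with the Euclidean algorithm:
  156 = 3*41 + 33, so a_0 = 3.
  41 = 1*33 + 8, so a_1 = 1.
  33 = 4*8 + 1, so a_2 = 4.
  8 = 8*1 + 0, so a_3 = 8.
so x = [3; 1, 4, 8].
Convergents (p_i = a_i*p_{i-1} + p_{i-2}, q_i = a_i*q_{i-1} + q_{i-2} with p_{-2}=0, p_{-1}=1, q_{-2}=1, q_{-1}=0), until the denominator exceeds 5:
  i=0: a_0=3, p_0 = 3*1 + 0 = 3, q_0 = 3*0 + 1 = 1.
  i=1: a_1=1, p_1 = 1*3 + 1 = 4, q_1 = 1*1 + 0 = 1.
  i=2: a_2=4, p_2 = 4*4 + 3 = 19, q_2 = 4*1 + 1 = 5.
  i=3: a_3=8, p_3 = 8*19 + 4 = 156, q_3 = 8*5 + 1 = 41.
q_3 = 41 > 5, so the last convergent with denominator <= 5 is p_2/q_2 = 19/5.
The closest fraction with denominator <= 5 is either p_2/q_2 or the intermediate fraction (k*p_2 + p_1)/(k*q_2 + q_1) with the largest k >= 1 whose denominator stays <= 5; these approach x as k grows, and every other convergent or intermediate fraction in range is farther away.
Largest k: floor((5 - q_1)/q_2) = floor((5 - 1)/5) = 0.
Since k = 0, no intermediate fraction beyond p_2/q_2 has denominator <= 5, so the convergent 19/5 is the closest (its error is |156*5 - 19*41|/(41*5) = 1/205).

19/5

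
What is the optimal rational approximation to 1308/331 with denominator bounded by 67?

Expand x = 1308/331 as a continued fraction with the Euclidean algorithm:
  1308 = 3*331 + 315, so a_0 = 3.
  331 = 1*315 + 16, so a_1 = 1.
  315 = 19*16 + 11, so a_2 = 19.
  16 = 1*11 + 5, so a_3 = 1.
  11 = 2*5 + 1, so a_4 = 2.
  5 = 5*1 + 0, so a_5 = 5.
so x = [3; 1, 19, 1, 2, 5].
Convergents (p_i = a_i*p_{i-1} + p_{i-2}, q_i = a_i*q_{i-1} + q_{i-2} with p_{-2}=0, p_{-1}=1, q_{-2}=1, q_{-1}=0), until the denominator exceeds 67:
  i=0: a_0=3, p_0 = 3*1 + 0 = 3, q_0 = 3*0 + 1 = 1.
  i=1: a_1=1, p_1 = 1*3 + 1 = 4, q_1 = 1*1 + 0 = 1.
  i=2: a_2=19, p_2 = 19*4 + 3 = 79, q_2 = 19*1 + 1 = 20.
  i=3: a_3=1, p_3 = 1*79 + 4 = 83, q_3 = 1*20 + 1 = 21.
  i=4: a_4=2, p_4 = 2*83 + 79 = 245, q_4 = 2*21 + 20 = 62.
  i=5: a_5=5, p_5 = 5*245 + 83 = 1308, q_5 = 5*62 + 21 = 331.
q_5 = 331 > 67, so the last convergent with denominator <= 67 is p_4/q_4 = 245/62.
The closest fraction with denominator <= 67 is either p_4/q_4 or the intermediate fraction (k*p_4 + p_3)/(k*q_4 + q_3) with the largest k >= 1 whose denominator stays <= 67; these approach x as k grows, and every other convergent or intermediate fraction in range is farther away.
Largest k: floor((67 - q_3)/q_4) = floor((67 - 21)/62) = 0.
Since k = 0, no intermediate fraction beyond p_4/q_4 has denominator <= 67, so the convergent 245/62 is the closest (its error is |1308*62 - 245*331|/(331*62) = 1/20522).

245/62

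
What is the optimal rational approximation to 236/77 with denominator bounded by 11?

34/11

Expand x = 236/77 as a continued fraction with the Euclidean algorithm:
  236 = 3*77 + 5, so a_0 = 3.
  77 = 15*5 + 2, so a_1 = 15.
  5 = 2*2 + 1, so a_2 = 2.
  2 = 2*1 + 0, so a_3 = 2.
so x = [3; 15, 2, 2].
Convergents (p_i = a_i*p_{i-1} + p_{i-2}, q_i = a_i*q_{i-1} + q_{i-2} with p_{-2}=0, p_{-1}=1, q_{-2}=1, q_{-1}=0), until the denominator exceeds 11:
  i=0: a_0=3, p_0 = 3*1 + 0 = 3, q_0 = 3*0 + 1 = 1.
  i=1: a_1=15, p_1 = 15*3 + 1 = 46, q_1 = 15*1 + 0 = 15.
q_1 = 15 > 11, so the last convergent with denominator <= 11 is p_0/q_0 = 3/1.
The closest fraction with denominator <= 11 is either p_0/q_0 or the intermediate fraction (k*p_0 + p_{-1})/(k*q_0 + q_{-1}) with the largest k >= 1 whose denominator stays <= 11; these approach x as k grows, and every other convergent or intermediate fraction in range is farther away.
Largest k: floor((11 - q_{-1})/q_0) = floor((11 - 0)/1) = 11 (using the seeds p_{-1} = 1, q_{-1} = 0).
That gives (11*3 + 1)/(11*1 + 0) = 34/11.
Compare the errors: |x - 3/1| = |236*1 - 3*77|/(77*1) = 5/77, and |x - 34/11| = |236*11 - 34*77|/(77*11) = 22/847.
Cross-multiplying, 22*77 = 1694 < 4235 = 5*847, so 22/847 is smaller: the intermediate fraction 34/11 is closer to x than 3/1.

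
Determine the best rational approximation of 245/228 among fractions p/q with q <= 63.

43/40

Expand x = 245/228 as a continued fraction with the Euclidean algorithm:
  245 = 1*228 + 17, so a_0 = 1.
  228 = 13*17 + 7, so a_1 = 13.
  17 = 2*7 + 3, so a_2 = 2.
  7 = 2*3 + 1, so a_3 = 2.
  3 = 3*1 + 0, so a_4 = 3.
so x = [1; 13, 2, 2, 3].
Convergents (p_i = a_i*p_{i-1} + p_{i-2}, q_i = a_i*q_{i-1} + q_{i-2} with p_{-2}=0, p_{-1}=1, q_{-2}=1, q_{-1}=0), until the denominator exceeds 63:
  i=0: a_0=1, p_0 = 1*1 + 0 = 1, q_0 = 1*0 + 1 = 1.
  i=1: a_1=13, p_1 = 13*1 + 1 = 14, q_1 = 13*1 + 0 = 13.
  i=2: a_2=2, p_2 = 2*14 + 1 = 29, q_2 = 2*13 + 1 = 27.
  i=3: a_3=2, p_3 = 2*29 + 14 = 72, q_3 = 2*27 + 13 = 67.
q_3 = 67 > 63, so the last convergent with denominator <= 63 is p_2/q_2 = 29/27.
The closest fraction with denominator <= 63 is either p_2/q_2 or the intermediate fraction (k*p_2 + p_1)/(k*q_2 + q_1) with the largest k >= 1 whose denominator stays <= 63; these approach x as k grows, and every other convergent or intermediate fraction in range is farther away.
Largest k: floor((63 - q_1)/q_2) = floor((63 - 13)/27) = 1.
That gives (1*29 + 14)/(1*27 + 13) = 43/40.
Compare the errors: |x - 29/27| = |245*27 - 29*228|/(228*27) = 3/6156, and |x - 43/40| = |245*40 - 43*228|/(228*40) = 4/9120.
Cross-multiplying, 4*6156 = 24624 < 27360 = 3*9120, so 4/9120 is smaller: the intermediate fraction 43/40 is closer to x than 29/27.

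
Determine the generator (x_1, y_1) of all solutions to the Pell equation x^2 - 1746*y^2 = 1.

(x, y) = (76049, 1820)

First expand sqrt(1746) as a continued fraction. With x_i = (sqrt(1746) + m_i)/d_i and (m_0, d_0) = (0, 1): a_0 = floor(sqrt(1746)) = 41, since 41^2 = 1681 <= 1746 < 1764 = 42^2.
Iterate m_{i+1} = d_i*a_i - m_i, d_{i+1} = (1746 - m_{i+1}^2)/d_i, a_{i+1} = floor((a_0 + m_{i+1})/d_{i+1}):
  m_1 = 1*41 - 0 = 41, d_1 = (1746 - 41^2)/1 = 65/1 = 65, a_1 = floor((41 + 41)/65) = 1.
  m_2 = 65*1 - 41 = 24, d_2 = (1746 - 24^2)/65 = 1170/65 = 18, a_2 = floor((41 + 24)/18) = 3.
  m_3 = 18*3 - 24 = 30, d_3 = (1746 - 30^2)/18 = 846/18 = 47, a_3 = floor((41 + 30)/47) = 1.
  m_4 = 47*1 - 30 = 17, d_4 = (1746 - 17^2)/47 = 1457/47 = 31, a_4 = floor((41 + 17)/31) = 1.
  m_5 = 31*1 - 17 = 14, d_5 = (1746 - 14^2)/31 = 1550/31 = 50, a_5 = floor((41 + 14)/50) = 1.
  m_6 = 50*1 - 14 = 36, d_6 = (1746 - 36^2)/50 = 450/50 = 9, a_6 = floor((41 + 36)/9) = 8.
  m_7 = 9*8 - 36 = 36, d_7 = (1746 - 36^2)/9 = 450/9 = 50, a_7 = floor((41 + 36)/50) = 1.
  m_8 = 50*1 - 36 = 14, d_8 = (1746 - 14^2)/50 = 1550/50 = 31, a_8 = floor((41 + 14)/31) = 1.
  m_9 = 31*1 - 14 = 17, d_9 = (1746 - 17^2)/31 = 1457/31 = 47, a_9 = floor((41 + 17)/47) = 1.
  m_10 = 47*1 - 17 = 30, d_10 = (1746 - 30^2)/47 = 846/47 = 18, a_10 = floor((41 + 30)/18) = 3.
  m_11 = 18*3 - 30 = 24, d_11 = (1746 - 24^2)/18 = 1170/18 = 65, a_11 = floor((41 + 24)/65) = 1.
  m_12 = 65*1 - 24 = 41, d_12 = (1746 - 41^2)/65 = 65/65 = 1, a_12 = floor((41 + 41)/1) = 82.
  m_13 = 1*82 - 41 = 41, d_13 = (1746 - 41^2)/1 = 65/1 = 65: (m_13, d_13) = (m_1, d_1) = (41, 65), so from here the quotients repeat a_1, ..., a_12; the period length is 12.
So sqrt(1746) = [41; (1, 3, 1, 1, 1, 8, 1, 1, 1, 3, 1, 82)] with period length k = 12.
k is even, so the fundamental solution of x^2 - 1746y^2 = 1 is (p_{k-1}, q_{k-1}) = (p_11, q_11); compute convergents through index 11.
Convergents (p_i = a_i*p_{i-1} + p_{i-2}, q_i = a_i*q_{i-1} + q_{i-2} with p_{-2}=0, p_{-1}=1, q_{-2}=1, q_{-1}=0):
  i=0: a_0=41, p_0 = 41*1 + 0 = 41, q_0 = 41*0 + 1 = 1.
  i=1: a_1=1, p_1 = 1*41 + 1 = 42, q_1 = 1*1 + 0 = 1.
  i=2: a_2=3, p_2 = 3*42 + 41 = 167, q_2 = 3*1 + 1 = 4.
  i=3: a_3=1, p_3 = 1*167 + 42 = 209, q_3 = 1*4 + 1 = 5.
  i=4: a_4=1, p_4 = 1*209 + 167 = 376, q_4 = 1*5 + 4 = 9.
  i=5: a_5=1, p_5 = 1*376 + 209 = 585, q_5 = 1*9 + 5 = 14.
  i=6: a_6=8, p_6 = 8*585 + 376 = 5056, q_6 = 8*14 + 9 = 121.
  i=7: a_7=1, p_7 = 1*5056 + 585 = 5641, q_7 = 1*121 + 14 = 135.
  i=8: a_8=1, p_8 = 1*5641 + 5056 = 10697, q_8 = 1*135 + 121 = 256.
  i=9: a_9=1, p_9 = 1*10697 + 5641 = 16338, q_9 = 1*256 + 135 = 391.
  i=10: a_10=3, p_10 = 3*16338 + 10697 = 59711, q_10 = 3*391 + 256 = 1429.
  i=11: a_11=1, p_11 = 1*59711 + 16338 = 76049, q_11 = 1*1429 + 391 = 1820.
Check: 76049^2 - 1746*1820^2 = 5783450401 - 5783450400 = 1, so (x, y) = (76049, 1820) solves the equation, and by the theorem it is the least positive solution.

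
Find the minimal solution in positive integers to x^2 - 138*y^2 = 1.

(x, y) = (47, 4)

First expand sqrt(138) as a continued fraction. With x_i = (sqrt(138) + m_i)/d_i and (m_0, d_0) = (0, 1): a_0 = floor(sqrt(138)) = 11, since 11^2 = 121 <= 138 < 144 = 12^2.
Iterate m_{i+1} = d_i*a_i - m_i, d_{i+1} = (138 - m_{i+1}^2)/d_i, a_{i+1} = floor((a_0 + m_{i+1})/d_{i+1}):
  m_1 = 1*11 - 0 = 11, d_1 = (138 - 11^2)/1 = 17/1 = 17, a_1 = floor((11 + 11)/17) = 1.
  m_2 = 17*1 - 11 = 6, d_2 = (138 - 6^2)/17 = 102/17 = 6, a_2 = floor((11 + 6)/6) = 2.
  m_3 = 6*2 - 6 = 6, d_3 = (138 - 6^2)/6 = 102/6 = 17, a_3 = floor((11 + 6)/17) = 1.
  m_4 = 17*1 - 6 = 11, d_4 = (138 - 11^2)/17 = 17/17 = 1, a_4 = floor((11 + 11)/1) = 22.
  m_5 = 1*22 - 11 = 11, d_5 = (138 - 11^2)/1 = 17/1 = 17: (m_5, d_5) = (m_1, d_1) = (11, 17), so from here the quotients repeat a_1, ..., a_4; the period length is 4.
So sqrt(138) = [11; (1, 2, 1, 22)] with period length k = 4.
k is even, so the fundamental solution of x^2 - 138y^2 = 1 is (p_{k-1}, q_{k-1}) = (p_3, q_3); compute convergents through index 3.
Convergents (p_i = a_i*p_{i-1} + p_{i-2}, q_i = a_i*q_{i-1} + q_{i-2} with p_{-2}=0, p_{-1}=1, q_{-2}=1, q_{-1}=0):
  i=0: a_0=11, p_0 = 11*1 + 0 = 11, q_0 = 11*0 + 1 = 1.
  i=1: a_1=1, p_1 = 1*11 + 1 = 12, q_1 = 1*1 + 0 = 1.
  i=2: a_2=2, p_2 = 2*12 + 11 = 35, q_2 = 2*1 + 1 = 3.
  i=3: a_3=1, p_3 = 1*35 + 12 = 47, q_3 = 1*3 + 1 = 4.
Check: 47^2 - 138*4^2 = 2209 - 2208 = 1, so (x, y) = (47, 4) solves the equation, and by the theorem it is the least positive solution.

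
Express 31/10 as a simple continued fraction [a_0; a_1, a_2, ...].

Run the Euclidean algorithm on 31 and 10; the successive quotients are the partial quotients a_0, a_1, ... (each step inverts the fractional part left over by the previous one):
  31 = 3*10 + 1, so a_0 = 3.
  10 = 10*1 + 0, so a_1 = 10.
The remainder reaches 0 after 2 divisions, so the expansion has 2 partial quotients, read off in order.

[3; 10]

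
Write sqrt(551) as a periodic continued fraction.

[23; (2, 8, 1, 8, 2, 46)]

Write x_i = (sqrt(551) + m_i)/d_i with (m_0, d_0) = (0, 1). a_0 = floor(sqrt(551)) = 23, since 23^2 = 529 <= 551 < 576 = 24^2.
Iterate m_{i+1} = d_i*a_i - m_i, d_{i+1} = (551 - m_{i+1}^2)/d_i, a_{i+1} = floor((a_0 + m_{i+1})/d_{i+1}):
  m_1 = 1*23 - 0 = 23, d_1 = (551 - 23^2)/1 = 22/1 = 22, a_1 = floor((23 + 23)/22) = 2.
  m_2 = 22*2 - 23 = 21, d_2 = (551 - 21^2)/22 = 110/22 = 5, a_2 = floor((23 + 21)/5) = 8.
  m_3 = 5*8 - 21 = 19, d_3 = (551 - 19^2)/5 = 190/5 = 38, a_3 = floor((23 + 19)/38) = 1.
  m_4 = 38*1 - 19 = 19, d_4 = (551 - 19^2)/38 = 190/38 = 5, a_4 = floor((23 + 19)/5) = 8.
  m_5 = 5*8 - 19 = 21, d_5 = (551 - 21^2)/5 = 110/5 = 22, a_5 = floor((23 + 21)/22) = 2.
  m_6 = 22*2 - 21 = 23, d_6 = (551 - 23^2)/22 = 22/22 = 1, a_6 = floor((23 + 23)/1) = 46.
  m_7 = 1*46 - 23 = 23, d_7 = (551 - 23^2)/1 = 22/1 = 22: (m_7, d_7) = (m_1, d_1) = (23, 22), so from here the quotients repeat a_1, ..., a_6; the period length is 6.
Hence the expansion of sqrt(551) is a_0 = 23 followed by the repeating block 2, 8, 1, 8, 2, 46 (period 6).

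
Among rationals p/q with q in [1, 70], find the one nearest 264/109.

Expand x = 264/109 as a continued fraction with the Euclidean algorithm:
  264 = 2*109 + 46, so a_0 = 2.
  109 = 2*46 + 17, so a_1 = 2.
  46 = 2*17 + 12, so a_2 = 2.
  17 = 1*12 + 5, so a_3 = 1.
  12 = 2*5 + 2, so a_4 = 2.
  5 = 2*2 + 1, so a_5 = 2.
  2 = 2*1 + 0, so a_6 = 2.
so x = [2; 2, 2, 1, 2, 2, 2].
Convergents (p_i = a_i*p_{i-1} + p_{i-2}, q_i = a_i*q_{i-1} + q_{i-2} with p_{-2}=0, p_{-1}=1, q_{-2}=1, q_{-1}=0), until the denominator exceeds 70:
  i=0: a_0=2, p_0 = 2*1 + 0 = 2, q_0 = 2*0 + 1 = 1.
  i=1: a_1=2, p_1 = 2*2 + 1 = 5, q_1 = 2*1 + 0 = 2.
  i=2: a_2=2, p_2 = 2*5 + 2 = 12, q_2 = 2*2 + 1 = 5.
  i=3: a_3=1, p_3 = 1*12 + 5 = 17, q_3 = 1*5 + 2 = 7.
  i=4: a_4=2, p_4 = 2*17 + 12 = 46, q_4 = 2*7 + 5 = 19.
  i=5: a_5=2, p_5 = 2*46 + 17 = 109, q_5 = 2*19 + 7 = 45.
  i=6: a_6=2, p_6 = 2*109 + 46 = 264, q_6 = 2*45 + 19 = 109.
q_6 = 109 > 70, so the last convergent with denominator <= 70 is p_5/q_5 = 109/45.
The closest fraction with denominator <= 70 is either p_5/q_5 or the intermediate fraction (k*p_5 + p_4)/(k*q_5 + q_4) with the largest k >= 1 whose denominator stays <= 70; these approach x as k grows, and every other convergent or intermediate fraction in range is farther away.
Largest k: floor((70 - q_4)/q_5) = floor((70 - 19)/45) = 1.
That gives (1*109 + 46)/(1*45 + 19) = 155/64.
Compare the errors: |x - 109/45| = |264*45 - 109*109|/(109*45) = 1/4905, and |x - 155/64| = |264*64 - 155*109|/(109*64) = 1/6976.
Cross-multiplying, 1*4905 = 4905 < 6976 = 1*6976, so 1/6976 is smaller: the intermediate fraction 155/64 is closer to x than 109/45.

155/64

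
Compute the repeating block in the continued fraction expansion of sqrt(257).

[16; (32)]

Write x_i = (sqrt(257) + m_i)/d_i with (m_0, d_0) = (0, 1). a_0 = floor(sqrt(257)) = 16, since 16^2 = 256 <= 257 < 289 = 17^2.
Iterate m_{i+1} = d_i*a_i - m_i, d_{i+1} = (257 - m_{i+1}^2)/d_i, a_{i+1} = floor((a_0 + m_{i+1})/d_{i+1}):
  m_1 = 1*16 - 0 = 16, d_1 = (257 - 16^2)/1 = 1/1 = 1, a_1 = floor((16 + 16)/1) = 32.
  m_2 = 1*32 - 16 = 16, d_2 = (257 - 16^2)/1 = 1/1 = 1: (m_2, d_2) = (m_1, d_1) = (16, 1), so from here the quotient a_1 repeats; the period length is 1.
Hence the expansion of sqrt(257) is a_0 = 16 followed by the repeating block 32 (period 1).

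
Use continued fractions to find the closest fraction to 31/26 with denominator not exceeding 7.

6/5

Expand x = 31/26 as a continued fraction with the Euclidean algorithm:
  31 = 1*26 + 5, so a_0 = 1.
  26 = 5*5 + 1, so a_1 = 5.
  5 = 5*1 + 0, so a_2 = 5.
so x = [1; 5, 5].
Convergents (p_i = a_i*p_{i-1} + p_{i-2}, q_i = a_i*q_{i-1} + q_{i-2} with p_{-2}=0, p_{-1}=1, q_{-2}=1, q_{-1}=0), until the denominator exceeds 7:
  i=0: a_0=1, p_0 = 1*1 + 0 = 1, q_0 = 1*0 + 1 = 1.
  i=1: a_1=5, p_1 = 5*1 + 1 = 6, q_1 = 5*1 + 0 = 5.
  i=2: a_2=5, p_2 = 5*6 + 1 = 31, q_2 = 5*5 + 1 = 26.
q_2 = 26 > 7, so the last convergent with denominator <= 7 is p_1/q_1 = 6/5.
The closest fraction with denominator <= 7 is either p_1/q_1 or the intermediate fraction (k*p_1 + p_0)/(k*q_1 + q_0) with the largest k >= 1 whose denominator stays <= 7; these approach x as k grows, and every other convergent or intermediate fraction in range is farther away.
Largest k: floor((7 - q_0)/q_1) = floor((7 - 1)/5) = 1.
That gives (1*6 + 1)/(1*5 + 1) = 7/6.
Compare the errors: |x - 6/5| = |31*5 - 6*26|/(26*5) = 1/130, and |x - 7/6| = |31*6 - 7*26|/(26*6) = 4/156.
Cross-multiplying, 1*156 = 156 < 520 = 4*130, so 1/130 is smaller: the convergent 6/5 is closer to x than 7/6.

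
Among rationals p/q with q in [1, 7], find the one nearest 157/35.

9/2

Expand x = 157/35 as a continued fraction with the Euclidean algorithm:
  157 = 4*35 + 17, so a_0 = 4.
  35 = 2*17 + 1, so a_1 = 2.
  17 = 17*1 + 0, so a_2 = 17.
so x = [4; 2, 17].
Convergents (p_i = a_i*p_{i-1} + p_{i-2}, q_i = a_i*q_{i-1} + q_{i-2} with p_{-2}=0, p_{-1}=1, q_{-2}=1, q_{-1}=0), until the denominator exceeds 7:
  i=0: a_0=4, p_0 = 4*1 + 0 = 4, q_0 = 4*0 + 1 = 1.
  i=1: a_1=2, p_1 = 2*4 + 1 = 9, q_1 = 2*1 + 0 = 2.
  i=2: a_2=17, p_2 = 17*9 + 4 = 157, q_2 = 17*2 + 1 = 35.
q_2 = 35 > 7, so the last convergent with denominator <= 7 is p_1/q_1 = 9/2.
The closest fraction with denominator <= 7 is either p_1/q_1 or the intermediate fraction (k*p_1 + p_0)/(k*q_1 + q_0) with the largest k >= 1 whose denominator stays <= 7; these approach x as k grows, and every other convergent or intermediate fraction in range is farther away.
Largest k: floor((7 - q_0)/q_1) = floor((7 - 1)/2) = 3.
That gives (3*9 + 4)/(3*2 + 1) = 31/7.
Compare the errors: |x - 9/2| = |157*2 - 9*35|/(35*2) = 1/70, and |x - 31/7| = |157*7 - 31*35|/(35*7) = 14/245.
Cross-multiplying, 1*245 = 245 < 980 = 14*70, so 1/70 is smaller: the convergent 9/2 is closer to x than 31/7.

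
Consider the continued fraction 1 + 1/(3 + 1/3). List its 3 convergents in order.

Using the convergent recurrence p_i = a_i*p_{i-1} + p_{i-2}, q_i = a_i*q_{i-1} + q_{i-2} with p_{-2}=0, p_{-1}=1, q_{-2}=1, q_{-1}=0:
  i=0: a_0=1, p_0 = 1*1 + 0 = 1, q_0 = 1*0 + 1 = 1.
  i=1: a_1=3, p_1 = 3*1 + 1 = 4, q_1 = 3*1 + 0 = 3.
  i=2: a_2=3, p_2 = 3*4 + 1 = 13, q_2 = 3*3 + 1 = 10.

1/1, 4/3, 13/10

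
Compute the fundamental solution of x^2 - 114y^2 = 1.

First expand sqrt(114) as a continued fraction. With x_i = (sqrt(114) + m_i)/d_i and (m_0, d_0) = (0, 1): a_0 = floor(sqrt(114)) = 10, since 10^2 = 100 <= 114 < 121 = 11^2.
Iterate m_{i+1} = d_i*a_i - m_i, d_{i+1} = (114 - m_{i+1}^2)/d_i, a_{i+1} = floor((a_0 + m_{i+1})/d_{i+1}):
  m_1 = 1*10 - 0 = 10, d_1 = (114 - 10^2)/1 = 14/1 = 14, a_1 = floor((10 + 10)/14) = 1.
  m_2 = 14*1 - 10 = 4, d_2 = (114 - 4^2)/14 = 98/14 = 7, a_2 = floor((10 + 4)/7) = 2.
  m_3 = 7*2 - 4 = 10, d_3 = (114 - 10^2)/7 = 14/7 = 2, a_3 = floor((10 + 10)/2) = 10.
  m_4 = 2*10 - 10 = 10, d_4 = (114 - 10^2)/2 = 14/2 = 7, a_4 = floor((10 + 10)/7) = 2.
  m_5 = 7*2 - 10 = 4, d_5 = (114 - 4^2)/7 = 98/7 = 14, a_5 = floor((10 + 4)/14) = 1.
  m_6 = 14*1 - 4 = 10, d_6 = (114 - 10^2)/14 = 14/14 = 1, a_6 = floor((10 + 10)/1) = 20.
  m_7 = 1*20 - 10 = 10, d_7 = (114 - 10^2)/1 = 14/1 = 14: (m_7, d_7) = (m_1, d_1) = (10, 14), so from here the quotients repeat a_1, ..., a_6; the period length is 6.
So sqrt(114) = [10; (1, 2, 10, 2, 1, 20)] with period length k = 6.
k is even, so the fundamental solution of x^2 - 114y^2 = 1 is (p_{k-1}, q_{k-1}) = (p_5, q_5); compute convergents through index 5.
Convergents (p_i = a_i*p_{i-1} + p_{i-2}, q_i = a_i*q_{i-1} + q_{i-2} with p_{-2}=0, p_{-1}=1, q_{-2}=1, q_{-1}=0):
  i=0: a_0=10, p_0 = 10*1 + 0 = 10, q_0 = 10*0 + 1 = 1.
  i=1: a_1=1, p_1 = 1*10 + 1 = 11, q_1 = 1*1 + 0 = 1.
  i=2: a_2=2, p_2 = 2*11 + 10 = 32, q_2 = 2*1 + 1 = 3.
  i=3: a_3=10, p_3 = 10*32 + 11 = 331, q_3 = 10*3 + 1 = 31.
  i=4: a_4=2, p_4 = 2*331 + 32 = 694, q_4 = 2*31 + 3 = 65.
  i=5: a_5=1, p_5 = 1*694 + 331 = 1025, q_5 = 1*65 + 31 = 96.
Check: 1025^2 - 114*96^2 = 1050625 - 1050624 = 1, so (x, y) = (1025, 96) solves the equation, and by the theorem it is the least positive solution.

(x, y) = (1025, 96)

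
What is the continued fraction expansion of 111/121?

Run the Euclidean algorithm on 111 and 121; the successive quotients are the partial quotients a_0, a_1, ... (each step inverts the fractional part left over by the previous one):
  111 = 0*121 + 111, so a_0 = 0.
  121 = 1*111 + 10, so a_1 = 1.
  111 = 11*10 + 1, so a_2 = 11.
  10 = 10*1 + 0, so a_3 = 10.
The remainder reaches 0 after 4 divisions, so the expansion has 4 partial quotients, read off in order.

[0; 1, 11, 10]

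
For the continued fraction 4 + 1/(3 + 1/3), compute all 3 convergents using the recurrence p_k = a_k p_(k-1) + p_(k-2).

Using the convergent recurrence p_i = a_i*p_{i-1} + p_{i-2}, q_i = a_i*q_{i-1} + q_{i-2} with p_{-2}=0, p_{-1}=1, q_{-2}=1, q_{-1}=0:
  i=0: a_0=4, p_0 = 4*1 + 0 = 4, q_0 = 4*0 + 1 = 1.
  i=1: a_1=3, p_1 = 3*4 + 1 = 13, q_1 = 3*1 + 0 = 3.
  i=2: a_2=3, p_2 = 3*13 + 4 = 43, q_2 = 3*3 + 1 = 10.

4/1, 13/3, 43/10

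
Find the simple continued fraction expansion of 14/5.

Run the Euclidean algorithm on 14 and 5; the successive quotients are the partial quotients a_0, a_1, ... (each step inverts the fractional part left over by the previous one):
  14 = 2*5 + 4, so a_0 = 2.
  5 = 1*4 + 1, so a_1 = 1.
  4 = 4*1 + 0, so a_2 = 4.
The remainder reaches 0 after 3 divisions, so the expansion has 3 partial quotients, read off in order.

[2; 1, 4]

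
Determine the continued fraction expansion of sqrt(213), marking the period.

Write x_i = (sqrt(213) + m_i)/d_i with (m_0, d_0) = (0, 1). a_0 = floor(sqrt(213)) = 14, since 14^2 = 196 <= 213 < 225 = 15^2.
Iterate m_{i+1} = d_i*a_i - m_i, d_{i+1} = (213 - m_{i+1}^2)/d_i, a_{i+1} = floor((a_0 + m_{i+1})/d_{i+1}):
  m_1 = 1*14 - 0 = 14, d_1 = (213 - 14^2)/1 = 17/1 = 17, a_1 = floor((14 + 14)/17) = 1.
  m_2 = 17*1 - 14 = 3, d_2 = (213 - 3^2)/17 = 204/17 = 12, a_2 = floor((14 + 3)/12) = 1.
  m_3 = 12*1 - 3 = 9, d_3 = (213 - 9^2)/12 = 132/12 = 11, a_3 = floor((14 + 9)/11) = 2.
  m_4 = 11*2 - 9 = 13, d_4 = (213 - 13^2)/11 = 44/11 = 4, a_4 = floor((14 + 13)/4) = 6.
  m_5 = 4*6 - 13 = 11, d_5 = (213 - 11^2)/4 = 92/4 = 23, a_5 = floor((14 + 11)/23) = 1.
  m_6 = 23*1 - 11 = 12, d_6 = (213 - 12^2)/23 = 69/23 = 3, a_6 = floor((14 + 12)/3) = 8.
  m_7 = 3*8 - 12 = 12, d_7 = (213 - 12^2)/3 = 69/3 = 23, a_7 = floor((14 + 12)/23) = 1.
  m_8 = 23*1 - 12 = 11, d_8 = (213 - 11^2)/23 = 92/23 = 4, a_8 = floor((14 + 11)/4) = 6.
  m_9 = 4*6 - 11 = 13, d_9 = (213 - 13^2)/4 = 44/4 = 11, a_9 = floor((14 + 13)/11) = 2.
  m_10 = 11*2 - 13 = 9, d_10 = (213 - 9^2)/11 = 132/11 = 12, a_10 = floor((14 + 9)/12) = 1.
  m_11 = 12*1 - 9 = 3, d_11 = (213 - 3^2)/12 = 204/12 = 17, a_11 = floor((14 + 3)/17) = 1.
  m_12 = 17*1 - 3 = 14, d_12 = (213 - 14^2)/17 = 17/17 = 1, a_12 = floor((14 + 14)/1) = 28.
  m_13 = 1*28 - 14 = 14, d_13 = (213 - 14^2)/1 = 17/1 = 17: (m_13, d_13) = (m_1, d_1) = (14, 17), so from here the quotients repeat a_1, ..., a_12; the period length is 12.
Hence the expansion of sqrt(213) is a_0 = 14 followed by the repeating block 1, 1, 2, 6, 1, 8, 1, 6, 2, 1, 1, 28 (period 12).

[14; (1, 1, 2, 6, 1, 8, 1, 6, 2, 1, 1, 28)]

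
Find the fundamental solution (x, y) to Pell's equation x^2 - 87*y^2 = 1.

First expand sqrt(87) as a continued fraction. With x_i = (sqrt(87) + m_i)/d_i and (m_0, d_0) = (0, 1): a_0 = floor(sqrt(87)) = 9, since 9^2 = 81 <= 87 < 100 = 10^2.
Iterate m_{i+1} = d_i*a_i - m_i, d_{i+1} = (87 - m_{i+1}^2)/d_i, a_{i+1} = floor((a_0 + m_{i+1})/d_{i+1}):
  m_1 = 1*9 - 0 = 9, d_1 = (87 - 9^2)/1 = 6/1 = 6, a_1 = floor((9 + 9)/6) = 3.
  m_2 = 6*3 - 9 = 9, d_2 = (87 - 9^2)/6 = 6/6 = 1, a_2 = floor((9 + 9)/1) = 18.
  m_3 = 1*18 - 9 = 9, d_3 = (87 - 9^2)/1 = 6/1 = 6: (m_3, d_3) = (m_1, d_1) = (9, 6), so from here the quotients repeat a_1, a_2; the period length is 2.
So sqrt(87) = [9; (3, 18)] with period length k = 2.
k is even, so the fundamental solution of x^2 - 87y^2 = 1 is (p_{k-1}, q_{k-1}) = (p_1, q_1); compute convergents through index 1.
Convergents (p_i = a_i*p_{i-1} + p_{i-2}, q_i = a_i*q_{i-1} + q_{i-2} with p_{-2}=0, p_{-1}=1, q_{-2}=1, q_{-1}=0):
  i=0: a_0=9, p_0 = 9*1 + 0 = 9, q_0 = 9*0 + 1 = 1.
  i=1: a_1=3, p_1 = 3*9 + 1 = 28, q_1 = 3*1 + 0 = 3.
Check: 28^2 - 87*3^2 = 784 - 783 = 1, so (x, y) = (28, 3) solves the equation, and by the theorem it is the least positive solution.

(x, y) = (28, 3)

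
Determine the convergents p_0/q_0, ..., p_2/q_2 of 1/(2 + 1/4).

0/1, 1/2, 4/9

Using the convergent recurrence p_i = a_i*p_{i-1} + p_{i-2}, q_i = a_i*q_{i-1} + q_{i-2} with p_{-2}=0, p_{-1}=1, q_{-2}=1, q_{-1}=0:
  i=0: a_0=0, p_0 = 0*1 + 0 = 0, q_0 = 0*0 + 1 = 1.
  i=1: a_1=2, p_1 = 2*0 + 1 = 1, q_1 = 2*1 + 0 = 2.
  i=2: a_2=4, p_2 = 4*1 + 0 = 4, q_2 = 4*2 + 1 = 9.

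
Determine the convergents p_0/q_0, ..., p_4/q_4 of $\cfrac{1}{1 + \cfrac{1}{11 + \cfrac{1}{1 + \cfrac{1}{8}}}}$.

0/1, 1/1, 11/12, 12/13, 107/116

Using the convergent recurrence p_i = a_i*p_{i-1} + p_{i-2}, q_i = a_i*q_{i-1} + q_{i-2} with p_{-2}=0, p_{-1}=1, q_{-2}=1, q_{-1}=0:
  i=0: a_0=0, p_0 = 0*1 + 0 = 0, q_0 = 0*0 + 1 = 1.
  i=1: a_1=1, p_1 = 1*0 + 1 = 1, q_1 = 1*1 + 0 = 1.
  i=2: a_2=11, p_2 = 11*1 + 0 = 11, q_2 = 11*1 + 1 = 12.
  i=3: a_3=1, p_3 = 1*11 + 1 = 12, q_3 = 1*12 + 1 = 13.
  i=4: a_4=8, p_4 = 8*12 + 11 = 107, q_4 = 8*13 + 12 = 116.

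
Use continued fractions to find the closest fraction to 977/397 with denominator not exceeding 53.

Expand x = 977/397 as a continued fraction with the Euclidean algorithm:
  977 = 2*397 + 183, so a_0 = 2.
  397 = 2*183 + 31, so a_1 = 2.
  183 = 5*31 + 28, so a_2 = 5.
  31 = 1*28 + 3, so a_3 = 1.
  28 = 9*3 + 1, so a_4 = 9.
  3 = 3*1 + 0, so a_5 = 3.
so x = [2; 2, 5, 1, 9, 3].
Convergents (p_i = a_i*p_{i-1} + p_{i-2}, q_i = a_i*q_{i-1} + q_{i-2} with p_{-2}=0, p_{-1}=1, q_{-2}=1, q_{-1}=0), until the denominator exceeds 53:
  i=0: a_0=2, p_0 = 2*1 + 0 = 2, q_0 = 2*0 + 1 = 1.
  i=1: a_1=2, p_1 = 2*2 + 1 = 5, q_1 = 2*1 + 0 = 2.
  i=2: a_2=5, p_2 = 5*5 + 2 = 27, q_2 = 5*2 + 1 = 11.
  i=3: a_3=1, p_3 = 1*27 + 5 = 32, q_3 = 1*11 + 2 = 13.
  i=4: a_4=9, p_4 = 9*32 + 27 = 315, q_4 = 9*13 + 11 = 128.
q_4 = 128 > 53, so the last convergent with denominator <= 53 is p_3/q_3 = 32/13.
The closest fraction with denominator <= 53 is either p_3/q_3 or the intermediate fraction (k*p_3 + p_2)/(k*q_3 + q_2) with the largest k >= 1 whose denominator stays <= 53; these approach x as k grows, and every other convergent or intermediate fraction in range is farther away.
Largest k: floor((53 - q_2)/q_3) = floor((53 - 11)/13) = 3.
That gives (3*32 + 27)/(3*13 + 11) = 123/50.
Compare the errors: |x - 32/13| = |977*13 - 32*397|/(397*13) = 3/5161, and |x - 123/50| = |977*50 - 123*397|/(397*50) = 19/19850.
Cross-multiplying, 3*19850 = 59550 < 98059 = 19*5161, so 3/5161 is smaller: the convergent 32/13 is closer to x than 123/50.

32/13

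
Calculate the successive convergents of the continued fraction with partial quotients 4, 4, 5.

4/1, 17/4, 89/21

Using the convergent recurrence p_i = a_i*p_{i-1} + p_{i-2}, q_i = a_i*q_{i-1} + q_{i-2} with p_{-2}=0, p_{-1}=1, q_{-2}=1, q_{-1}=0:
  i=0: a_0=4, p_0 = 4*1 + 0 = 4, q_0 = 4*0 + 1 = 1.
  i=1: a_1=4, p_1 = 4*4 + 1 = 17, q_1 = 4*1 + 0 = 4.
  i=2: a_2=5, p_2 = 5*17 + 4 = 89, q_2 = 5*4 + 1 = 21.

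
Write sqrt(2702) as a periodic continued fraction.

Write x_i = (sqrt(2702) + m_i)/d_i with (m_0, d_0) = (0, 1). a_0 = floor(sqrt(2702)) = 51, since 51^2 = 2601 <= 2702 < 2704 = 52^2.
Iterate m_{i+1} = d_i*a_i - m_i, d_{i+1} = (2702 - m_{i+1}^2)/d_i, a_{i+1} = floor((a_0 + m_{i+1})/d_{i+1}):
  m_1 = 1*51 - 0 = 51, d_1 = (2702 - 51^2)/1 = 101/1 = 101, a_1 = floor((51 + 51)/101) = 1.
  m_2 = 101*1 - 51 = 50, d_2 = (2702 - 50^2)/101 = 202/101 = 2, a_2 = floor((51 + 50)/2) = 50.
  m_3 = 2*50 - 50 = 50, d_3 = (2702 - 50^2)/2 = 202/2 = 101, a_3 = floor((51 + 50)/101) = 1.
  m_4 = 101*1 - 50 = 51, d_4 = (2702 - 51^2)/101 = 101/101 = 1, a_4 = floor((51 + 51)/1) = 102.
  m_5 = 1*102 - 51 = 51, d_5 = (2702 - 51^2)/1 = 101/1 = 101: (m_5, d_5) = (m_1, d_1) = (51, 101), so from here the quotients repeat a_1, ..., a_4; the period length is 4.
Hence the expansion of sqrt(2702) is a_0 = 51 followed by the repeating block 1, 50, 1, 102 (period 4).

[51; (1, 50, 1, 102)]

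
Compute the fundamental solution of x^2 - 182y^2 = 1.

First expand sqrt(182) as a continued fraction. With x_i = (sqrt(182) + m_i)/d_i and (m_0, d_0) = (0, 1): a_0 = floor(sqrt(182)) = 13, since 13^2 = 169 <= 182 < 196 = 14^2.
Iterate m_{i+1} = d_i*a_i - m_i, d_{i+1} = (182 - m_{i+1}^2)/d_i, a_{i+1} = floor((a_0 + m_{i+1})/d_{i+1}):
  m_1 = 1*13 - 0 = 13, d_1 = (182 - 13^2)/1 = 13/1 = 13, a_1 = floor((13 + 13)/13) = 2.
  m_2 = 13*2 - 13 = 13, d_2 = (182 - 13^2)/13 = 13/13 = 1, a_2 = floor((13 + 13)/1) = 26.
  m_3 = 1*26 - 13 = 13, d_3 = (182 - 13^2)/1 = 13/1 = 13: (m_3, d_3) = (m_1, d_1) = (13, 13), so from here the quotients repeat a_1, a_2; the period length is 2.
So sqrt(182) = [13; (2, 26)] with period length k = 2.
k is even, so the fundamental solution of x^2 - 182y^2 = 1 is (p_{k-1}, q_{k-1}) = (p_1, q_1); compute convergents through index 1.
Convergents (p_i = a_i*p_{i-1} + p_{i-2}, q_i = a_i*q_{i-1} + q_{i-2} with p_{-2}=0, p_{-1}=1, q_{-2}=1, q_{-1}=0):
  i=0: a_0=13, p_0 = 13*1 + 0 = 13, q_0 = 13*0 + 1 = 1.
  i=1: a_1=2, p_1 = 2*13 + 1 = 27, q_1 = 2*1 + 0 = 2.
Check: 27^2 - 182*2^2 = 729 - 728 = 1, so (x, y) = (27, 2) solves the equation, and by the theorem it is the least positive solution.

(x, y) = (27, 2)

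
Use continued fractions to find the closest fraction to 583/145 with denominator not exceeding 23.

4/1

Expand x = 583/145 as a continued fraction with the Euclidean algorithm:
  583 = 4*145 + 3, so a_0 = 4.
  145 = 48*3 + 1, so a_1 = 48.
  3 = 3*1 + 0, so a_2 = 3.
so x = [4; 48, 3].
Convergents (p_i = a_i*p_{i-1} + p_{i-2}, q_i = a_i*q_{i-1} + q_{i-2} with p_{-2}=0, p_{-1}=1, q_{-2}=1, q_{-1}=0), until the denominator exceeds 23:
  i=0: a_0=4, p_0 = 4*1 + 0 = 4, q_0 = 4*0 + 1 = 1.
  i=1: a_1=48, p_1 = 48*4 + 1 = 193, q_1 = 48*1 + 0 = 48.
q_1 = 48 > 23, so the last convergent with denominator <= 23 is p_0/q_0 = 4/1.
The closest fraction with denominator <= 23 is either p_0/q_0 or the intermediate fraction (k*p_0 + p_{-1})/(k*q_0 + q_{-1}) with the largest k >= 1 whose denominator stays <= 23; these approach x as k grows, and every other convergent or intermediate fraction in range is farther away.
Largest k: floor((23 - q_{-1})/q_0) = floor((23 - 0)/1) = 23 (using the seeds p_{-1} = 1, q_{-1} = 0).
That gives (23*4 + 1)/(23*1 + 0) = 93/23.
Compare the errors: |x - 4/1| = |583*1 - 4*145|/(145*1) = 3/145, and |x - 93/23| = |583*23 - 93*145|/(145*23) = 76/3335.
Cross-multiplying, 3*3335 = 10005 < 11020 = 76*145, so 3/145 is smaller: the convergent 4/1 is closer to x than 93/23.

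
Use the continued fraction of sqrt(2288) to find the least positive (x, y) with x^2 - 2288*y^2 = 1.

(x, y) = (287, 6)

First expand sqrt(2288) as a continued fraction. With x_i = (sqrt(2288) + m_i)/d_i and (m_0, d_0) = (0, 1): a_0 = floor(sqrt(2288)) = 47, since 47^2 = 2209 <= 2288 < 2304 = 48^2.
Iterate m_{i+1} = d_i*a_i - m_i, d_{i+1} = (2288 - m_{i+1}^2)/d_i, a_{i+1} = floor((a_0 + m_{i+1})/d_{i+1}):
  m_1 = 1*47 - 0 = 47, d_1 = (2288 - 47^2)/1 = 79/1 = 79, a_1 = floor((47 + 47)/79) = 1.
  m_2 = 79*1 - 47 = 32, d_2 = (2288 - 32^2)/79 = 1264/79 = 16, a_2 = floor((47 + 32)/16) = 4.
  m_3 = 16*4 - 32 = 32, d_3 = (2288 - 32^2)/16 = 1264/16 = 79, a_3 = floor((47 + 32)/79) = 1.
  m_4 = 79*1 - 32 = 47, d_4 = (2288 - 47^2)/79 = 79/79 = 1, a_4 = floor((47 + 47)/1) = 94.
  m_5 = 1*94 - 47 = 47, d_5 = (2288 - 47^2)/1 = 79/1 = 79: (m_5, d_5) = (m_1, d_1) = (47, 79), so from here the quotients repeat a_1, ..., a_4; the period length is 4.
So sqrt(2288) = [47; (1, 4, 1, 94)] with period length k = 4.
k is even, so the fundamental solution of x^2 - 2288y^2 = 1 is (p_{k-1}, q_{k-1}) = (p_3, q_3); compute convergents through index 3.
Convergents (p_i = a_i*p_{i-1} + p_{i-2}, q_i = a_i*q_{i-1} + q_{i-2} with p_{-2}=0, p_{-1}=1, q_{-2}=1, q_{-1}=0):
  i=0: a_0=47, p_0 = 47*1 + 0 = 47, q_0 = 47*0 + 1 = 1.
  i=1: a_1=1, p_1 = 1*47 + 1 = 48, q_1 = 1*1 + 0 = 1.
  i=2: a_2=4, p_2 = 4*48 + 47 = 239, q_2 = 4*1 + 1 = 5.
  i=3: a_3=1, p_3 = 1*239 + 48 = 287, q_3 = 1*5 + 1 = 6.
Check: 287^2 - 2288*6^2 = 82369 - 82368 = 1, so (x, y) = (287, 6) solves the equation, and by the theorem it is the least positive solution.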